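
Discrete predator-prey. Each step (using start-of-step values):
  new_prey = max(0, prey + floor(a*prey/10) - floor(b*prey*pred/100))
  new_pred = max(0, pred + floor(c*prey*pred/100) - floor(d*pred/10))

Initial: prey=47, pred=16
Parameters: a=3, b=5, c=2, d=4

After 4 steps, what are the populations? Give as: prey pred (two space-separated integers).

Step 1: prey: 47+14-37=24; pred: 16+15-6=25
Step 2: prey: 24+7-30=1; pred: 25+12-10=27
Step 3: prey: 1+0-1=0; pred: 27+0-10=17
Step 4: prey: 0+0-0=0; pred: 17+0-6=11

Answer: 0 11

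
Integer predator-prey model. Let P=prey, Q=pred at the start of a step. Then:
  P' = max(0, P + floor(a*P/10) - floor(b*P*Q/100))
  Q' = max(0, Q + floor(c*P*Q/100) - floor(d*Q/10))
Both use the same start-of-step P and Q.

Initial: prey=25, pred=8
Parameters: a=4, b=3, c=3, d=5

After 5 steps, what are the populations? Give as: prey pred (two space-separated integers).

Answer: 15 35

Derivation:
Step 1: prey: 25+10-6=29; pred: 8+6-4=10
Step 2: prey: 29+11-8=32; pred: 10+8-5=13
Step 3: prey: 32+12-12=32; pred: 13+12-6=19
Step 4: prey: 32+12-18=26; pred: 19+18-9=28
Step 5: prey: 26+10-21=15; pred: 28+21-14=35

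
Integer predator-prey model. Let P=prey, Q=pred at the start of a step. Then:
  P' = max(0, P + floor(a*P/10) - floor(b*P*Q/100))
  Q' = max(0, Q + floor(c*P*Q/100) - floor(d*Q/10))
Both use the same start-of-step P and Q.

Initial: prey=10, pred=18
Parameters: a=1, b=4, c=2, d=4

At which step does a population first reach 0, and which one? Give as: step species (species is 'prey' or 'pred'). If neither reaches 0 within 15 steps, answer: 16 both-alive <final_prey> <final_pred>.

Step 1: prey: 10+1-7=4; pred: 18+3-7=14
Step 2: prey: 4+0-2=2; pred: 14+1-5=10
Step 3: prey: 2+0-0=2; pred: 10+0-4=6
Step 4: prey: 2+0-0=2; pred: 6+0-2=4
Step 5: prey: 2+0-0=2; pred: 4+0-1=3
Step 6: prey: 2+0-0=2; pred: 3+0-1=2
Step 7: prey: 2+0-0=2; pred: 2+0-0=2
Steps 8-15: state stable at prey=2, pred=2 (no change)
No extinction within 15 steps

Answer: 16 both-alive 2 2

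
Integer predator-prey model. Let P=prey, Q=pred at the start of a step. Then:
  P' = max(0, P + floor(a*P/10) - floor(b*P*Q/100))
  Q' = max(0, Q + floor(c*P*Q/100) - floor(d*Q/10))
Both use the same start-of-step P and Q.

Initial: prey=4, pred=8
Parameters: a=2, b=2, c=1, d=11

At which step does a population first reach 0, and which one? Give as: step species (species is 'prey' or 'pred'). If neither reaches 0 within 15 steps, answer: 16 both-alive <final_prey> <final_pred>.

Step 1: prey: 4+0-0=4; pred: 8+0-8=0
First extinction: pred at step 1

Answer: 1 pred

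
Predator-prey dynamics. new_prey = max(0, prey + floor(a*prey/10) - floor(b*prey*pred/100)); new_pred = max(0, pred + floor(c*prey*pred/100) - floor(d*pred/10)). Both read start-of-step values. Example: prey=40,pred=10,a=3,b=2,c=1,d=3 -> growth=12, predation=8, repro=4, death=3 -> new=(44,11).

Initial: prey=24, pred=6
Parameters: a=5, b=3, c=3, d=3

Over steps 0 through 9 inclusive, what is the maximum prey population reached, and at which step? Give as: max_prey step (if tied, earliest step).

Answer: 42 3

Derivation:
Step 1: prey: 24+12-4=32; pred: 6+4-1=9
Step 2: prey: 32+16-8=40; pred: 9+8-2=15
Step 3: prey: 40+20-18=42; pred: 15+18-4=29
Step 4: prey: 42+21-36=27; pred: 29+36-8=57
Step 5: prey: 27+13-46=0; pred: 57+46-17=86
Step 6: prey: 0+0-0=0; pred: 86+0-25=61
Step 7: prey: 0+0-0=0; pred: 61+0-18=43
Step 8: prey: 0+0-0=0; pred: 43+0-12=31
Step 9: prey: 0+0-0=0; pred: 31+0-9=22
Max prey = 42 at step 3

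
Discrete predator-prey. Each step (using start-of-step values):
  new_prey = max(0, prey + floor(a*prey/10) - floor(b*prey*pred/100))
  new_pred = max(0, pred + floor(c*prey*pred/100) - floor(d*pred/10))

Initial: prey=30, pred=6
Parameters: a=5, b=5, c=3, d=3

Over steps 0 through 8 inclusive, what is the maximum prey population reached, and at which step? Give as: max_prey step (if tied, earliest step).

Step 1: prey: 30+15-9=36; pred: 6+5-1=10
Step 2: prey: 36+18-18=36; pred: 10+10-3=17
Step 3: prey: 36+18-30=24; pred: 17+18-5=30
Step 4: prey: 24+12-36=0; pred: 30+21-9=42
Step 5: prey: 0+0-0=0; pred: 42+0-12=30
Step 6: prey: 0+0-0=0; pred: 30+0-9=21
Step 7: prey: 0+0-0=0; pred: 21+0-6=15
Step 8: prey: 0+0-0=0; pred: 15+0-4=11
Max prey = 36 at step 1

Answer: 36 1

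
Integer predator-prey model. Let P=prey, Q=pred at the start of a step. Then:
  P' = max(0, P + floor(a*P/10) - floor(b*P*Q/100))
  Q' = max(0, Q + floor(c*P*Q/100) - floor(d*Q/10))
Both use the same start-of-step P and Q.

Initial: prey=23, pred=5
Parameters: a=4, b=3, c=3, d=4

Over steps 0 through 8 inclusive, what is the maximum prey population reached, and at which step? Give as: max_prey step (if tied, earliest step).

Step 1: prey: 23+9-3=29; pred: 5+3-2=6
Step 2: prey: 29+11-5=35; pred: 6+5-2=9
Step 3: prey: 35+14-9=40; pred: 9+9-3=15
Step 4: prey: 40+16-18=38; pred: 15+18-6=27
Step 5: prey: 38+15-30=23; pred: 27+30-10=47
Step 6: prey: 23+9-32=0; pred: 47+32-18=61
Step 7: prey: 0+0-0=0; pred: 61+0-24=37
Step 8: prey: 0+0-0=0; pred: 37+0-14=23
Max prey = 40 at step 3

Answer: 40 3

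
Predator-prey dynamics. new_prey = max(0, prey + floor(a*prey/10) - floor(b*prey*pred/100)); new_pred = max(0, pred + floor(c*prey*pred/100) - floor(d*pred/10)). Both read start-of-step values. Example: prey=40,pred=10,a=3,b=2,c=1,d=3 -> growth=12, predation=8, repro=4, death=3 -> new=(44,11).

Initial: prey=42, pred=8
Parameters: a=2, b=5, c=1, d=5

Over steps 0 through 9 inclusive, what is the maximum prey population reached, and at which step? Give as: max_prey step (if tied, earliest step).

Answer: 48 9

Derivation:
Step 1: prey: 42+8-16=34; pred: 8+3-4=7
Step 2: prey: 34+6-11=29; pred: 7+2-3=6
Step 3: prey: 29+5-8=26; pred: 6+1-3=4
Step 4: prey: 26+5-5=26; pred: 4+1-2=3
Step 5: prey: 26+5-3=28; pred: 3+0-1=2
Step 6: prey: 28+5-2=31; pred: 2+0-1=1
Step 7: prey: 31+6-1=36; pred: 1+0-0=1
Step 8: prey: 36+7-1=42; pred: 1+0-0=1
Step 9: prey: 42+8-2=48; pred: 1+0-0=1
Max prey = 48 at step 9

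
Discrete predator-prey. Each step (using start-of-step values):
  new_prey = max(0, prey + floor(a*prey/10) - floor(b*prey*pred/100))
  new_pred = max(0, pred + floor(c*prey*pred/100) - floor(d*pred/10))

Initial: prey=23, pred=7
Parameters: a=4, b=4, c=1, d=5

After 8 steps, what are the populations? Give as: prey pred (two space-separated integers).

Step 1: prey: 23+9-6=26; pred: 7+1-3=5
Step 2: prey: 26+10-5=31; pred: 5+1-2=4
Step 3: prey: 31+12-4=39; pred: 4+1-2=3
Step 4: prey: 39+15-4=50; pred: 3+1-1=3
Step 5: prey: 50+20-6=64; pred: 3+1-1=3
Step 6: prey: 64+25-7=82; pred: 3+1-1=3
Step 7: prey: 82+32-9=105; pred: 3+2-1=4
Step 8: prey: 105+42-16=131; pred: 4+4-2=6

Answer: 131 6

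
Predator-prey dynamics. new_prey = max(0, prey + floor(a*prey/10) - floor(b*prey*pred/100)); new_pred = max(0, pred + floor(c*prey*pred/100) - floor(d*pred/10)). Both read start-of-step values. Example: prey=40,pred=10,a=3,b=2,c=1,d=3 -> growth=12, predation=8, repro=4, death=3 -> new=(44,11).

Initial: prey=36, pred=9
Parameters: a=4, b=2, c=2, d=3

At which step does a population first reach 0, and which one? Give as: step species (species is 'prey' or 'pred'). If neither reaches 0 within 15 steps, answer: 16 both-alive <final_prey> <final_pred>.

Step 1: prey: 36+14-6=44; pred: 9+6-2=13
Step 2: prey: 44+17-11=50; pred: 13+11-3=21
Step 3: prey: 50+20-21=49; pred: 21+21-6=36
Step 4: prey: 49+19-35=33; pred: 36+35-10=61
Step 5: prey: 33+13-40=6; pred: 61+40-18=83
Step 6: prey: 6+2-9=0; pred: 83+9-24=68
First extinction: prey at step 6

Answer: 6 prey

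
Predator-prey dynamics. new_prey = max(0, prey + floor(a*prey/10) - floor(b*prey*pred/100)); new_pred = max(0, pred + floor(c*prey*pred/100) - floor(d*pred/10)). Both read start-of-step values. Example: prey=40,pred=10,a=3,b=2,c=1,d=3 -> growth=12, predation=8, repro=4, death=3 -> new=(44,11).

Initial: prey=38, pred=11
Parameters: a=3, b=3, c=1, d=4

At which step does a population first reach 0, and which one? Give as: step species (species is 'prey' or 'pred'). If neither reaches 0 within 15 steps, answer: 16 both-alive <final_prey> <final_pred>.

Step 1: prey: 38+11-12=37; pred: 11+4-4=11
Step 2: prey: 37+11-12=36; pred: 11+4-4=11
Step 3: prey: 36+10-11=35; pred: 11+3-4=10
Step 4: prey: 35+10-10=35; pred: 10+3-4=9
Step 5: prey: 35+10-9=36; pred: 9+3-3=9
Step 6: prey: 36+10-9=37; pred: 9+3-3=9
Step 7: prey: 37+11-9=39; pred: 9+3-3=9
Step 8: prey: 39+11-10=40; pred: 9+3-3=9
Step 9: prey: 40+12-10=42; pred: 9+3-3=9
Step 10: prey: 42+12-11=43; pred: 9+3-3=9
Step 11: prey: 43+12-11=44; pred: 9+3-3=9
Step 12: prey: 44+13-11=46; pred: 9+3-3=9
Step 13: prey: 46+13-12=47; pred: 9+4-3=10
Step 14: prey: 47+14-14=47; pred: 10+4-4=10
Steps 15-15: state stable at prey=47, pred=10 (no change)
No extinction within 15 steps

Answer: 16 both-alive 47 10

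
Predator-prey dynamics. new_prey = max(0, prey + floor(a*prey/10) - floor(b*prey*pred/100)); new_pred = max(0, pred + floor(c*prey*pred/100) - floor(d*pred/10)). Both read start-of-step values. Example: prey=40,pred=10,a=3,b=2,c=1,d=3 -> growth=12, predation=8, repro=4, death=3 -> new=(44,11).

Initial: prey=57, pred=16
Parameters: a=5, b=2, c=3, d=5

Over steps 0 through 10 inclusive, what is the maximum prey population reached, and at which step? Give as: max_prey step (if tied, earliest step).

Answer: 67 1

Derivation:
Step 1: prey: 57+28-18=67; pred: 16+27-8=35
Step 2: prey: 67+33-46=54; pred: 35+70-17=88
Step 3: prey: 54+27-95=0; pred: 88+142-44=186
Step 4: prey: 0+0-0=0; pred: 186+0-93=93
Step 5: prey: 0+0-0=0; pred: 93+0-46=47
Step 6: prey: 0+0-0=0; pred: 47+0-23=24
Step 7: prey: 0+0-0=0; pred: 24+0-12=12
Step 8: prey: 0+0-0=0; pred: 12+0-6=6
Step 9: prey: 0+0-0=0; pred: 6+0-3=3
Step 10: prey: 0+0-0=0; pred: 3+0-1=2
Max prey = 67 at step 1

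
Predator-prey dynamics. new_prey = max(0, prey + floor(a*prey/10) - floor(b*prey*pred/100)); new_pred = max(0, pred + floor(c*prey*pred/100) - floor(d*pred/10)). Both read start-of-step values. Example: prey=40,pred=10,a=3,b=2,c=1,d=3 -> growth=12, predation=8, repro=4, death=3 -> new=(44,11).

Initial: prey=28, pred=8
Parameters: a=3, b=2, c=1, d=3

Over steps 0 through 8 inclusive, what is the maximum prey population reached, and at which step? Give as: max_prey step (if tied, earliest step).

Step 1: prey: 28+8-4=32; pred: 8+2-2=8
Step 2: prey: 32+9-5=36; pred: 8+2-2=8
Step 3: prey: 36+10-5=41; pred: 8+2-2=8
Step 4: prey: 41+12-6=47; pred: 8+3-2=9
Step 5: prey: 47+14-8=53; pred: 9+4-2=11
Step 6: prey: 53+15-11=57; pred: 11+5-3=13
Step 7: prey: 57+17-14=60; pred: 13+7-3=17
Step 8: prey: 60+18-20=58; pred: 17+10-5=22
Max prey = 60 at step 7

Answer: 60 7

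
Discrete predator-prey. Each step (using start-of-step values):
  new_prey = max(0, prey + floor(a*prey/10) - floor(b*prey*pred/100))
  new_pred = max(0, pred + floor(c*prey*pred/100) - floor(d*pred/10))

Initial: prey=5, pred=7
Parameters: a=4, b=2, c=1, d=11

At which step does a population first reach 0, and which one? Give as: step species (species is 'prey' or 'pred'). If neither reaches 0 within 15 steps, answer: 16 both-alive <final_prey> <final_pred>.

Answer: 1 pred

Derivation:
Step 1: prey: 5+2-0=7; pred: 7+0-7=0
First extinction: pred at step 1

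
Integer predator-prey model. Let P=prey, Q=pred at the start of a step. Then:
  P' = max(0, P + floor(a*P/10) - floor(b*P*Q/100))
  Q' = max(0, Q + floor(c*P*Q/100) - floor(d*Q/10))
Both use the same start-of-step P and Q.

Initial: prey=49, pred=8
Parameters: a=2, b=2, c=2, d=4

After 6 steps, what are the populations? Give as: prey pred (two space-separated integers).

Answer: 2 34

Derivation:
Step 1: prey: 49+9-7=51; pred: 8+7-3=12
Step 2: prey: 51+10-12=49; pred: 12+12-4=20
Step 3: prey: 49+9-19=39; pred: 20+19-8=31
Step 4: prey: 39+7-24=22; pred: 31+24-12=43
Step 5: prey: 22+4-18=8; pred: 43+18-17=44
Step 6: prey: 8+1-7=2; pred: 44+7-17=34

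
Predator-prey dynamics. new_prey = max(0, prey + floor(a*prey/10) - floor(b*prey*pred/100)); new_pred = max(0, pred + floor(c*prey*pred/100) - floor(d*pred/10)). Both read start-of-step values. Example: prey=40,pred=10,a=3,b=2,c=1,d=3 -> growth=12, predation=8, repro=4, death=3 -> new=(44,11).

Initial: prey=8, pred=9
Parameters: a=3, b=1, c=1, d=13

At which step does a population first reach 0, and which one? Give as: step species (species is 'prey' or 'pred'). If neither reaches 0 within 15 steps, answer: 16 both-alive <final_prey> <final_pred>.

Answer: 1 pred

Derivation:
Step 1: prey: 8+2-0=10; pred: 9+0-11=0
First extinction: pred at step 1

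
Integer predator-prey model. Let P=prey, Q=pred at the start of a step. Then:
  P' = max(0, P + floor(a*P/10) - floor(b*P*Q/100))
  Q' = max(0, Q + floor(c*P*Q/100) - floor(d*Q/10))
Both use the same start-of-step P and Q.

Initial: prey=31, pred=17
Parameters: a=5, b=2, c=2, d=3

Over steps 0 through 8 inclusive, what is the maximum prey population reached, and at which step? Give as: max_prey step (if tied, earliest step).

Answer: 39 2

Derivation:
Step 1: prey: 31+15-10=36; pred: 17+10-5=22
Step 2: prey: 36+18-15=39; pred: 22+15-6=31
Step 3: prey: 39+19-24=34; pred: 31+24-9=46
Step 4: prey: 34+17-31=20; pred: 46+31-13=64
Step 5: prey: 20+10-25=5; pred: 64+25-19=70
Step 6: prey: 5+2-7=0; pred: 70+7-21=56
Step 7: prey: 0+0-0=0; pred: 56+0-16=40
Step 8: prey: 0+0-0=0; pred: 40+0-12=28
Max prey = 39 at step 2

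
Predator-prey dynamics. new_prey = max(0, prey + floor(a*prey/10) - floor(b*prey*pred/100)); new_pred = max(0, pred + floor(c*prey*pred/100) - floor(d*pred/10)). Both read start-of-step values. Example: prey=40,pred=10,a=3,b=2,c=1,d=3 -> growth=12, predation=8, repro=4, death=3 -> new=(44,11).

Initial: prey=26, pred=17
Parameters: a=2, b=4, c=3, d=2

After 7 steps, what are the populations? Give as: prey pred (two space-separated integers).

Step 1: prey: 26+5-17=14; pred: 17+13-3=27
Step 2: prey: 14+2-15=1; pred: 27+11-5=33
Step 3: prey: 1+0-1=0; pred: 33+0-6=27
Step 4: prey: 0+0-0=0; pred: 27+0-5=22
Step 5: prey: 0+0-0=0; pred: 22+0-4=18
Step 6: prey: 0+0-0=0; pred: 18+0-3=15
Step 7: prey: 0+0-0=0; pred: 15+0-3=12

Answer: 0 12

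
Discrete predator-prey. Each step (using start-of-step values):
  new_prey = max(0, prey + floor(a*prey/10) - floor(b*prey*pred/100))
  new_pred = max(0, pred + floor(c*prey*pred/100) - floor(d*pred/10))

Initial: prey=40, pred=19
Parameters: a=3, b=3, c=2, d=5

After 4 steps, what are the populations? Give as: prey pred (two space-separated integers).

Step 1: prey: 40+12-22=30; pred: 19+15-9=25
Step 2: prey: 30+9-22=17; pred: 25+15-12=28
Step 3: prey: 17+5-14=8; pred: 28+9-14=23
Step 4: prey: 8+2-5=5; pred: 23+3-11=15

Answer: 5 15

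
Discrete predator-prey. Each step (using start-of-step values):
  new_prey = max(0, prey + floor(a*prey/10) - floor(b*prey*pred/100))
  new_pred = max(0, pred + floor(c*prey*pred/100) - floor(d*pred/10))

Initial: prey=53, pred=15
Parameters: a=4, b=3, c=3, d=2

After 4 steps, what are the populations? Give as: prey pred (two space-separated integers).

Step 1: prey: 53+21-23=51; pred: 15+23-3=35
Step 2: prey: 51+20-53=18; pred: 35+53-7=81
Step 3: prey: 18+7-43=0; pred: 81+43-16=108
Step 4: prey: 0+0-0=0; pred: 108+0-21=87

Answer: 0 87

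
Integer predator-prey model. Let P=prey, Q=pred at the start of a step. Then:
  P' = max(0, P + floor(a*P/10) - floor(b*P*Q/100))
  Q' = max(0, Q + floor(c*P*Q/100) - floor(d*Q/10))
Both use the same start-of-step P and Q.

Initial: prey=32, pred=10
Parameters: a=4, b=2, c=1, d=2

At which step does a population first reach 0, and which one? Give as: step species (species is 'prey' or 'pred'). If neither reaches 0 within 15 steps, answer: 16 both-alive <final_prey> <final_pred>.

Answer: 16 both-alive 1 16

Derivation:
Step 1: prey: 32+12-6=38; pred: 10+3-2=11
Step 2: prey: 38+15-8=45; pred: 11+4-2=13
Step 3: prey: 45+18-11=52; pred: 13+5-2=16
Step 4: prey: 52+20-16=56; pred: 16+8-3=21
Step 5: prey: 56+22-23=55; pred: 21+11-4=28
Step 6: prey: 55+22-30=47; pred: 28+15-5=38
Step 7: prey: 47+18-35=30; pred: 38+17-7=48
Step 8: prey: 30+12-28=14; pred: 48+14-9=53
Step 9: prey: 14+5-14=5; pred: 53+7-10=50
Step 10: prey: 5+2-5=2; pred: 50+2-10=42
Step 11: prey: 2+0-1=1; pred: 42+0-8=34
Step 12: prey: 1+0-0=1; pred: 34+0-6=28
Step 13: prey: 1+0-0=1; pred: 28+0-5=23
Step 14: prey: 1+0-0=1; pred: 23+0-4=19
Step 15: prey: 1+0-0=1; pred: 19+0-3=16
No extinction within 15 steps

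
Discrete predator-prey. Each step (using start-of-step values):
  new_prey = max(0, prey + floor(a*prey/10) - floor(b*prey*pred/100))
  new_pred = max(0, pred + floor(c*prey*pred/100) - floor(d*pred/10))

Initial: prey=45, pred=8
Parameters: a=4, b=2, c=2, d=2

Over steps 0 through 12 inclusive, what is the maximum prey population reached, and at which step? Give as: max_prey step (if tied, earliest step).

Step 1: prey: 45+18-7=56; pred: 8+7-1=14
Step 2: prey: 56+22-15=63; pred: 14+15-2=27
Step 3: prey: 63+25-34=54; pred: 27+34-5=56
Step 4: prey: 54+21-60=15; pred: 56+60-11=105
Step 5: prey: 15+6-31=0; pred: 105+31-21=115
Step 6: prey: 0+0-0=0; pred: 115+0-23=92
Step 7: prey: 0+0-0=0; pred: 92+0-18=74
Step 8: prey: 0+0-0=0; pred: 74+0-14=60
Step 9: prey: 0+0-0=0; pred: 60+0-12=48
Step 10: prey: 0+0-0=0; pred: 48+0-9=39
Step 11: prey: 0+0-0=0; pred: 39+0-7=32
Step 12: prey: 0+0-0=0; pred: 32+0-6=26
Max prey = 63 at step 2

Answer: 63 2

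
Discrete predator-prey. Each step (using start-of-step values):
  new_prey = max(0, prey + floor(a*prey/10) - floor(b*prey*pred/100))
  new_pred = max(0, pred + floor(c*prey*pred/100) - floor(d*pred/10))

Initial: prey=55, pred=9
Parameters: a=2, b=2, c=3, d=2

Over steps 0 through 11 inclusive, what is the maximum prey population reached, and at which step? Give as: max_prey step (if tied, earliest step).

Step 1: prey: 55+11-9=57; pred: 9+14-1=22
Step 2: prey: 57+11-25=43; pred: 22+37-4=55
Step 3: prey: 43+8-47=4; pred: 55+70-11=114
Step 4: prey: 4+0-9=0; pred: 114+13-22=105
Step 5: prey: 0+0-0=0; pred: 105+0-21=84
Step 6: prey: 0+0-0=0; pred: 84+0-16=68
Step 7: prey: 0+0-0=0; pred: 68+0-13=55
Step 8: prey: 0+0-0=0; pred: 55+0-11=44
Step 9: prey: 0+0-0=0; pred: 44+0-8=36
Step 10: prey: 0+0-0=0; pred: 36+0-7=29
Step 11: prey: 0+0-0=0; pred: 29+0-5=24
Max prey = 57 at step 1

Answer: 57 1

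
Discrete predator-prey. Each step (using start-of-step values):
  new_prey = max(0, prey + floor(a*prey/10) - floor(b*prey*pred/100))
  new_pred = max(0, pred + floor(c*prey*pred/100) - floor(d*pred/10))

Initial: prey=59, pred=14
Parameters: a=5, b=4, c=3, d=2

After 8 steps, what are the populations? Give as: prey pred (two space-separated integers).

Answer: 0 27

Derivation:
Step 1: prey: 59+29-33=55; pred: 14+24-2=36
Step 2: prey: 55+27-79=3; pred: 36+59-7=88
Step 3: prey: 3+1-10=0; pred: 88+7-17=78
Step 4: prey: 0+0-0=0; pred: 78+0-15=63
Step 5: prey: 0+0-0=0; pred: 63+0-12=51
Step 6: prey: 0+0-0=0; pred: 51+0-10=41
Step 7: prey: 0+0-0=0; pred: 41+0-8=33
Step 8: prey: 0+0-0=0; pred: 33+0-6=27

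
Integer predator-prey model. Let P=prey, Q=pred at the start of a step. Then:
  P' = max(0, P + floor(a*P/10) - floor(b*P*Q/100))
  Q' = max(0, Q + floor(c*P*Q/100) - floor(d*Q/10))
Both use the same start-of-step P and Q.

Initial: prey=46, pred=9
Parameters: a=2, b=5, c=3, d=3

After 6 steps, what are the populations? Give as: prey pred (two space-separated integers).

Step 1: prey: 46+9-20=35; pred: 9+12-2=19
Step 2: prey: 35+7-33=9; pred: 19+19-5=33
Step 3: prey: 9+1-14=0; pred: 33+8-9=32
Step 4: prey: 0+0-0=0; pred: 32+0-9=23
Step 5: prey: 0+0-0=0; pred: 23+0-6=17
Step 6: prey: 0+0-0=0; pred: 17+0-5=12

Answer: 0 12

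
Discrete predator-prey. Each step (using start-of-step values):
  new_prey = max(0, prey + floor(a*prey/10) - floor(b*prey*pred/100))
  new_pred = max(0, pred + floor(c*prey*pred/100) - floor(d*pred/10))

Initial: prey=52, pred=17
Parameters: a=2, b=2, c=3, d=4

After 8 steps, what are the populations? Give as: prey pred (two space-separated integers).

Answer: 0 8

Derivation:
Step 1: prey: 52+10-17=45; pred: 17+26-6=37
Step 2: prey: 45+9-33=21; pred: 37+49-14=72
Step 3: prey: 21+4-30=0; pred: 72+45-28=89
Step 4: prey: 0+0-0=0; pred: 89+0-35=54
Step 5: prey: 0+0-0=0; pred: 54+0-21=33
Step 6: prey: 0+0-0=0; pred: 33+0-13=20
Step 7: prey: 0+0-0=0; pred: 20+0-8=12
Step 8: prey: 0+0-0=0; pred: 12+0-4=8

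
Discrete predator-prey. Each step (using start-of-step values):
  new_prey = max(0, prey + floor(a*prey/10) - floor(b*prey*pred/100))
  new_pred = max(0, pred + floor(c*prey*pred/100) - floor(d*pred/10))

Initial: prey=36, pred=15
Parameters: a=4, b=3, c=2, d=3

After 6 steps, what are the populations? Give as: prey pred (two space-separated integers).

Step 1: prey: 36+14-16=34; pred: 15+10-4=21
Step 2: prey: 34+13-21=26; pred: 21+14-6=29
Step 3: prey: 26+10-22=14; pred: 29+15-8=36
Step 4: prey: 14+5-15=4; pred: 36+10-10=36
Step 5: prey: 4+1-4=1; pred: 36+2-10=28
Step 6: prey: 1+0-0=1; pred: 28+0-8=20

Answer: 1 20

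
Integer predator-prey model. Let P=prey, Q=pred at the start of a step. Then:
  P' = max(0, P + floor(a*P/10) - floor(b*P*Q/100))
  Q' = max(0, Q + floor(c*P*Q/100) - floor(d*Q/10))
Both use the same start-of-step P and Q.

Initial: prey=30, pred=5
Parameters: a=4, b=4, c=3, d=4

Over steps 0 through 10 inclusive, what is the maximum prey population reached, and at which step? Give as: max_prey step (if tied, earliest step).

Answer: 40 2

Derivation:
Step 1: prey: 30+12-6=36; pred: 5+4-2=7
Step 2: prey: 36+14-10=40; pred: 7+7-2=12
Step 3: prey: 40+16-19=37; pred: 12+14-4=22
Step 4: prey: 37+14-32=19; pred: 22+24-8=38
Step 5: prey: 19+7-28=0; pred: 38+21-15=44
Step 6: prey: 0+0-0=0; pred: 44+0-17=27
Step 7: prey: 0+0-0=0; pred: 27+0-10=17
Step 8: prey: 0+0-0=0; pred: 17+0-6=11
Step 9: prey: 0+0-0=0; pred: 11+0-4=7
Step 10: prey: 0+0-0=0; pred: 7+0-2=5
Max prey = 40 at step 2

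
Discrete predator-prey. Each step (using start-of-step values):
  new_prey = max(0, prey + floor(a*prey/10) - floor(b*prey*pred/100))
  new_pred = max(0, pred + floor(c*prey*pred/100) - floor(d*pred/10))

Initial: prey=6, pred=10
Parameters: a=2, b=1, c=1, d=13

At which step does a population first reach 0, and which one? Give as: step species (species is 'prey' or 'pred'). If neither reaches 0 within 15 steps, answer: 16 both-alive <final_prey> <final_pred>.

Answer: 1 pred

Derivation:
Step 1: prey: 6+1-0=7; pred: 10+0-13=0
First extinction: pred at step 1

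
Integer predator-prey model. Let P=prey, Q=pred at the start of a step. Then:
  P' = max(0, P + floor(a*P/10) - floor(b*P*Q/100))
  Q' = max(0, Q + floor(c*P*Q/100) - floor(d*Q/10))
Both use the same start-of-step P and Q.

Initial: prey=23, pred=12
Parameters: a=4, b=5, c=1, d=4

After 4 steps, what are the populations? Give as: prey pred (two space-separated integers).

Answer: 20 5

Derivation:
Step 1: prey: 23+9-13=19; pred: 12+2-4=10
Step 2: prey: 19+7-9=17; pred: 10+1-4=7
Step 3: prey: 17+6-5=18; pred: 7+1-2=6
Step 4: prey: 18+7-5=20; pred: 6+1-2=5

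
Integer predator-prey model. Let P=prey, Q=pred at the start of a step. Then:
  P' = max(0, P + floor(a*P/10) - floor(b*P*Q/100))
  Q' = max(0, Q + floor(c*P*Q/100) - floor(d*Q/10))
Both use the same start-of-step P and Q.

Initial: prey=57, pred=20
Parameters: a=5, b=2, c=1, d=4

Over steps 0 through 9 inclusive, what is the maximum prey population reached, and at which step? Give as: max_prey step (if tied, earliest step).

Answer: 66 2

Derivation:
Step 1: prey: 57+28-22=63; pred: 20+11-8=23
Step 2: prey: 63+31-28=66; pred: 23+14-9=28
Step 3: prey: 66+33-36=63; pred: 28+18-11=35
Step 4: prey: 63+31-44=50; pred: 35+22-14=43
Step 5: prey: 50+25-43=32; pred: 43+21-17=47
Step 6: prey: 32+16-30=18; pred: 47+15-18=44
Step 7: prey: 18+9-15=12; pred: 44+7-17=34
Step 8: prey: 12+6-8=10; pred: 34+4-13=25
Step 9: prey: 10+5-5=10; pred: 25+2-10=17
Max prey = 66 at step 2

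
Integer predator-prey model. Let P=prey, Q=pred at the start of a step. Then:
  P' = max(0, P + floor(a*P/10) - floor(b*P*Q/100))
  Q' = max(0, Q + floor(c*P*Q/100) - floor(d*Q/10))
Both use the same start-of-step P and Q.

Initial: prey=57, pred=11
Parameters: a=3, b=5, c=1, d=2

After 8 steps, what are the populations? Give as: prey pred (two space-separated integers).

Answer: 1 8

Derivation:
Step 1: prey: 57+17-31=43; pred: 11+6-2=15
Step 2: prey: 43+12-32=23; pred: 15+6-3=18
Step 3: prey: 23+6-20=9; pred: 18+4-3=19
Step 4: prey: 9+2-8=3; pred: 19+1-3=17
Step 5: prey: 3+0-2=1; pred: 17+0-3=14
Step 6: prey: 1+0-0=1; pred: 14+0-2=12
Step 7: prey: 1+0-0=1; pred: 12+0-2=10
Step 8: prey: 1+0-0=1; pred: 10+0-2=8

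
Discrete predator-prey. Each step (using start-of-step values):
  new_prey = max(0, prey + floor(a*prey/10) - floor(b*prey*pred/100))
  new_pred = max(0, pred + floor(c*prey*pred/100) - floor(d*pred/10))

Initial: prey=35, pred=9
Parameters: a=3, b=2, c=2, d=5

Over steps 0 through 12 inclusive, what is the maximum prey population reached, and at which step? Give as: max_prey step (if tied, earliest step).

Step 1: prey: 35+10-6=39; pred: 9+6-4=11
Step 2: prey: 39+11-8=42; pred: 11+8-5=14
Step 3: prey: 42+12-11=43; pred: 14+11-7=18
Step 4: prey: 43+12-15=40; pred: 18+15-9=24
Step 5: prey: 40+12-19=33; pred: 24+19-12=31
Step 6: prey: 33+9-20=22; pred: 31+20-15=36
Step 7: prey: 22+6-15=13; pred: 36+15-18=33
Step 8: prey: 13+3-8=8; pred: 33+8-16=25
Step 9: prey: 8+2-4=6; pred: 25+4-12=17
Step 10: prey: 6+1-2=5; pred: 17+2-8=11
Step 11: prey: 5+1-1=5; pred: 11+1-5=7
Step 12: prey: 5+1-0=6; pred: 7+0-3=4
Max prey = 43 at step 3

Answer: 43 3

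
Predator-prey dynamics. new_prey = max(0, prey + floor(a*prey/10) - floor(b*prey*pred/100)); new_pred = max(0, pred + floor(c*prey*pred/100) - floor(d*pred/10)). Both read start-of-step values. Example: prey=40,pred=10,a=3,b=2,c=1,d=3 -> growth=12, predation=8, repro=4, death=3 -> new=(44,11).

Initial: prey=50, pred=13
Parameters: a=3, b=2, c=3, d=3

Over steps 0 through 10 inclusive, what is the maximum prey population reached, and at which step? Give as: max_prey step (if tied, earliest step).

Answer: 52 1

Derivation:
Step 1: prey: 50+15-13=52; pred: 13+19-3=29
Step 2: prey: 52+15-30=37; pred: 29+45-8=66
Step 3: prey: 37+11-48=0; pred: 66+73-19=120
Step 4: prey: 0+0-0=0; pred: 120+0-36=84
Step 5: prey: 0+0-0=0; pred: 84+0-25=59
Step 6: prey: 0+0-0=0; pred: 59+0-17=42
Step 7: prey: 0+0-0=0; pred: 42+0-12=30
Step 8: prey: 0+0-0=0; pred: 30+0-9=21
Step 9: prey: 0+0-0=0; pred: 21+0-6=15
Step 10: prey: 0+0-0=0; pred: 15+0-4=11
Max prey = 52 at step 1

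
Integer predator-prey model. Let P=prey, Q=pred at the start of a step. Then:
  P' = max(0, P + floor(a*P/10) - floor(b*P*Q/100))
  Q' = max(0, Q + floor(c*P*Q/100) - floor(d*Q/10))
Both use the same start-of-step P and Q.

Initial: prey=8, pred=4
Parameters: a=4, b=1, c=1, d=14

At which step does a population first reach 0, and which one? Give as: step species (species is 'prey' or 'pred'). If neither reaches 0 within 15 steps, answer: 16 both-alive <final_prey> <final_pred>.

Answer: 1 pred

Derivation:
Step 1: prey: 8+3-0=11; pred: 4+0-5=0
First extinction: pred at step 1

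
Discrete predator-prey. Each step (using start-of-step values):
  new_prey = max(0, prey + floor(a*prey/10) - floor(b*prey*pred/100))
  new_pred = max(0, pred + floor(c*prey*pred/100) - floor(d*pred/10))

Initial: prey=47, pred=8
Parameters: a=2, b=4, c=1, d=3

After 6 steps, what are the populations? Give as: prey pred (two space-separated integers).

Step 1: prey: 47+9-15=41; pred: 8+3-2=9
Step 2: prey: 41+8-14=35; pred: 9+3-2=10
Step 3: prey: 35+7-14=28; pred: 10+3-3=10
Step 4: prey: 28+5-11=22; pred: 10+2-3=9
Step 5: prey: 22+4-7=19; pred: 9+1-2=8
Step 6: prey: 19+3-6=16; pred: 8+1-2=7

Answer: 16 7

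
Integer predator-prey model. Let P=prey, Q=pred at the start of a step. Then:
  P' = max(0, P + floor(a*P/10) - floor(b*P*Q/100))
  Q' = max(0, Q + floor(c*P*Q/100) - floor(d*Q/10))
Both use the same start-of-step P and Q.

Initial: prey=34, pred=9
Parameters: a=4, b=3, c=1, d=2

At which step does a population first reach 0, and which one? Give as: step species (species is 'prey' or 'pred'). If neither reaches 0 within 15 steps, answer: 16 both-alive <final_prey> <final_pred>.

Step 1: prey: 34+13-9=38; pred: 9+3-1=11
Step 2: prey: 38+15-12=41; pred: 11+4-2=13
Step 3: prey: 41+16-15=42; pred: 13+5-2=16
Step 4: prey: 42+16-20=38; pred: 16+6-3=19
Step 5: prey: 38+15-21=32; pred: 19+7-3=23
Step 6: prey: 32+12-22=22; pred: 23+7-4=26
Step 7: prey: 22+8-17=13; pred: 26+5-5=26
Step 8: prey: 13+5-10=8; pred: 26+3-5=24
Step 9: prey: 8+3-5=6; pred: 24+1-4=21
Step 10: prey: 6+2-3=5; pred: 21+1-4=18
Step 11: prey: 5+2-2=5; pred: 18+0-3=15
Step 12: prey: 5+2-2=5; pred: 15+0-3=12
Step 13: prey: 5+2-1=6; pred: 12+0-2=10
Step 14: prey: 6+2-1=7; pred: 10+0-2=8
Step 15: prey: 7+2-1=8; pred: 8+0-1=7
No extinction within 15 steps

Answer: 16 both-alive 8 7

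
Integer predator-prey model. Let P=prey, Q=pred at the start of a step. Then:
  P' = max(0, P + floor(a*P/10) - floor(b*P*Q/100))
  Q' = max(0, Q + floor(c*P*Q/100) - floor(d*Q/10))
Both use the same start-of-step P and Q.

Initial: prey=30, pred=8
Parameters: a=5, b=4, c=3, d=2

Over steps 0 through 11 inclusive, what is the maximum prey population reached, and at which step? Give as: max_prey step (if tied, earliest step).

Step 1: prey: 30+15-9=36; pred: 8+7-1=14
Step 2: prey: 36+18-20=34; pred: 14+15-2=27
Step 3: prey: 34+17-36=15; pred: 27+27-5=49
Step 4: prey: 15+7-29=0; pred: 49+22-9=62
Step 5: prey: 0+0-0=0; pred: 62+0-12=50
Step 6: prey: 0+0-0=0; pred: 50+0-10=40
Step 7: prey: 0+0-0=0; pred: 40+0-8=32
Step 8: prey: 0+0-0=0; pred: 32+0-6=26
Step 9: prey: 0+0-0=0; pred: 26+0-5=21
Step 10: prey: 0+0-0=0; pred: 21+0-4=17
Step 11: prey: 0+0-0=0; pred: 17+0-3=14
Max prey = 36 at step 1

Answer: 36 1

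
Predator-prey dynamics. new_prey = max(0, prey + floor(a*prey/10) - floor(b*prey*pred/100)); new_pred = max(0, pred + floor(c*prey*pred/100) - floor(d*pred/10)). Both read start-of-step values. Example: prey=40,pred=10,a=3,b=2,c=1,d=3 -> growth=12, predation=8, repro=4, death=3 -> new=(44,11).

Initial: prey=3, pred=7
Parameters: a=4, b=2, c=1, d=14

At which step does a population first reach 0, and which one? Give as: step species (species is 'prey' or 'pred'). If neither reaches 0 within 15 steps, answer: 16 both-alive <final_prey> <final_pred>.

Answer: 1 pred

Derivation:
Step 1: prey: 3+1-0=4; pred: 7+0-9=0
First extinction: pred at step 1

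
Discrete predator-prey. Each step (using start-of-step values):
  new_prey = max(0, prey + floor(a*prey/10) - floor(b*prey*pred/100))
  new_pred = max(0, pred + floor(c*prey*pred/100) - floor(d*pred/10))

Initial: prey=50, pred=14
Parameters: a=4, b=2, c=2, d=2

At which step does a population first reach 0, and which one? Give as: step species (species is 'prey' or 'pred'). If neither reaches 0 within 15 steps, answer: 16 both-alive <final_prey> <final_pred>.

Step 1: prey: 50+20-14=56; pred: 14+14-2=26
Step 2: prey: 56+22-29=49; pred: 26+29-5=50
Step 3: prey: 49+19-49=19; pred: 50+49-10=89
Step 4: prey: 19+7-33=0; pred: 89+33-17=105
First extinction: prey at step 4

Answer: 4 prey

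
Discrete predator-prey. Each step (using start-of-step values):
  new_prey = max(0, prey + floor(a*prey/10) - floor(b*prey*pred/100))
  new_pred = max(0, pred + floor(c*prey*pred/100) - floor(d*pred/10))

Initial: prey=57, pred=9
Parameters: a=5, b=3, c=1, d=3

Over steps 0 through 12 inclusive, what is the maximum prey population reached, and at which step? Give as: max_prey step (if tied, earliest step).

Step 1: prey: 57+28-15=70; pred: 9+5-2=12
Step 2: prey: 70+35-25=80; pred: 12+8-3=17
Step 3: prey: 80+40-40=80; pred: 17+13-5=25
Step 4: prey: 80+40-60=60; pred: 25+20-7=38
Step 5: prey: 60+30-68=22; pred: 38+22-11=49
Step 6: prey: 22+11-32=1; pred: 49+10-14=45
Step 7: prey: 1+0-1=0; pred: 45+0-13=32
Step 8: prey: 0+0-0=0; pred: 32+0-9=23
Step 9: prey: 0+0-0=0; pred: 23+0-6=17
Step 10: prey: 0+0-0=0; pred: 17+0-5=12
Step 11: prey: 0+0-0=0; pred: 12+0-3=9
Step 12: prey: 0+0-0=0; pred: 9+0-2=7
Max prey = 80 at step 2

Answer: 80 2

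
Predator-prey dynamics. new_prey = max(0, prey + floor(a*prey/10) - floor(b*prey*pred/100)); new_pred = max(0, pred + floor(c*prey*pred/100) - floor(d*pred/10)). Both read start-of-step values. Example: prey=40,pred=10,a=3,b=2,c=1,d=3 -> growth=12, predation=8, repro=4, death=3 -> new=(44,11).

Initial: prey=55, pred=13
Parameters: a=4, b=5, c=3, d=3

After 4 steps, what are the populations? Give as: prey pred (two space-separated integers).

Step 1: prey: 55+22-35=42; pred: 13+21-3=31
Step 2: prey: 42+16-65=0; pred: 31+39-9=61
Step 3: prey: 0+0-0=0; pred: 61+0-18=43
Step 4: prey: 0+0-0=0; pred: 43+0-12=31

Answer: 0 31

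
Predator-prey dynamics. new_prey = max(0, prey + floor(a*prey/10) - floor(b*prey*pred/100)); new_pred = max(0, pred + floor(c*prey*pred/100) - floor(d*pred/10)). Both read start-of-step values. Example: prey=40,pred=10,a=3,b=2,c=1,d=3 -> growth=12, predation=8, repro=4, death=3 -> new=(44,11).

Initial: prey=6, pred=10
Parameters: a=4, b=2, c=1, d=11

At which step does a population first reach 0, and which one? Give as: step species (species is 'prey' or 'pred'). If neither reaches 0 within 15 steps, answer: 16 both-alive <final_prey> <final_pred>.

Step 1: prey: 6+2-1=7; pred: 10+0-11=0
First extinction: pred at step 1

Answer: 1 pred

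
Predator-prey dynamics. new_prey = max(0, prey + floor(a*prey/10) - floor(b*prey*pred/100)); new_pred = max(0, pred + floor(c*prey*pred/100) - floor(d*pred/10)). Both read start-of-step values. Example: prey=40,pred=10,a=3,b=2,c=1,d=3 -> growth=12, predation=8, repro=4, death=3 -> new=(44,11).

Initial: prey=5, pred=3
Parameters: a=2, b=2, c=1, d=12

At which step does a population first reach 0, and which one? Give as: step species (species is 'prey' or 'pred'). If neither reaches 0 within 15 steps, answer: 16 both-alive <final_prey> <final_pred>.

Step 1: prey: 5+1-0=6; pred: 3+0-3=0
First extinction: pred at step 1

Answer: 1 pred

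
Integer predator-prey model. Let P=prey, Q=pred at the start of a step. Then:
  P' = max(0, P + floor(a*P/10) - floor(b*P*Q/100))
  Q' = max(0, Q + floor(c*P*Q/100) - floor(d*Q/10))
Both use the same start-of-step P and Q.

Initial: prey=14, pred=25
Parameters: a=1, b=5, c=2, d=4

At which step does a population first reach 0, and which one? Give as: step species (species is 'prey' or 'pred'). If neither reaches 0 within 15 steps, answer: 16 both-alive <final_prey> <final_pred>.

Step 1: prey: 14+1-17=0; pred: 25+7-10=22
First extinction: prey at step 1

Answer: 1 prey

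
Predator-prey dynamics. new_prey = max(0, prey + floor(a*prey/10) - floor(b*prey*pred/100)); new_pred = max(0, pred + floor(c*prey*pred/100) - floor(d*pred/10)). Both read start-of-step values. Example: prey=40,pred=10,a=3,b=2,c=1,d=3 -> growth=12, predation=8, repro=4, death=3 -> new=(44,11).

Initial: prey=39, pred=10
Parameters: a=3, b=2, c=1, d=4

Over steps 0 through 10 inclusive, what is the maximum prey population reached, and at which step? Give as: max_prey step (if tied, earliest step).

Answer: 68 6

Derivation:
Step 1: prey: 39+11-7=43; pred: 10+3-4=9
Step 2: prey: 43+12-7=48; pred: 9+3-3=9
Step 3: prey: 48+14-8=54; pred: 9+4-3=10
Step 4: prey: 54+16-10=60; pred: 10+5-4=11
Step 5: prey: 60+18-13=65; pred: 11+6-4=13
Step 6: prey: 65+19-16=68; pred: 13+8-5=16
Step 7: prey: 68+20-21=67; pred: 16+10-6=20
Step 8: prey: 67+20-26=61; pred: 20+13-8=25
Step 9: prey: 61+18-30=49; pred: 25+15-10=30
Step 10: prey: 49+14-29=34; pred: 30+14-12=32
Max prey = 68 at step 6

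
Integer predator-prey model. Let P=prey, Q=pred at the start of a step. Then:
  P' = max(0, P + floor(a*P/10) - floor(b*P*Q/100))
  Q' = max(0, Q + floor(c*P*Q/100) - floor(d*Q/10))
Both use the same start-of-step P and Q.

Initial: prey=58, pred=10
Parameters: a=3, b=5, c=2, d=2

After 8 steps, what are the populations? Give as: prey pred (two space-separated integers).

Answer: 0 13

Derivation:
Step 1: prey: 58+17-29=46; pred: 10+11-2=19
Step 2: prey: 46+13-43=16; pred: 19+17-3=33
Step 3: prey: 16+4-26=0; pred: 33+10-6=37
Step 4: prey: 0+0-0=0; pred: 37+0-7=30
Step 5: prey: 0+0-0=0; pred: 30+0-6=24
Step 6: prey: 0+0-0=0; pred: 24+0-4=20
Step 7: prey: 0+0-0=0; pred: 20+0-4=16
Step 8: prey: 0+0-0=0; pred: 16+0-3=13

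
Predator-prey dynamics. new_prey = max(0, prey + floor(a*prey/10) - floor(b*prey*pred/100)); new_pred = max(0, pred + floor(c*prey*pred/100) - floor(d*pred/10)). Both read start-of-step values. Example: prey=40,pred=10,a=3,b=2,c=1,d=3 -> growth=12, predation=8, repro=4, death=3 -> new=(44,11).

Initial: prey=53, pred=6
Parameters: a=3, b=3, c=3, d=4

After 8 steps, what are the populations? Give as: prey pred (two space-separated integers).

Step 1: prey: 53+15-9=59; pred: 6+9-2=13
Step 2: prey: 59+17-23=53; pred: 13+23-5=31
Step 3: prey: 53+15-49=19; pred: 31+49-12=68
Step 4: prey: 19+5-38=0; pred: 68+38-27=79
Step 5: prey: 0+0-0=0; pred: 79+0-31=48
Step 6: prey: 0+0-0=0; pred: 48+0-19=29
Step 7: prey: 0+0-0=0; pred: 29+0-11=18
Step 8: prey: 0+0-0=0; pred: 18+0-7=11

Answer: 0 11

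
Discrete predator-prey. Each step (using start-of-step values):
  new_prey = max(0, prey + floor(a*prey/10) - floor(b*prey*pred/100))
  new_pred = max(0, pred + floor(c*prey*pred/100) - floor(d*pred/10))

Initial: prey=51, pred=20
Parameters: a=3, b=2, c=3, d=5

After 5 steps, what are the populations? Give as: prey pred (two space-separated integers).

Step 1: prey: 51+15-20=46; pred: 20+30-10=40
Step 2: prey: 46+13-36=23; pred: 40+55-20=75
Step 3: prey: 23+6-34=0; pred: 75+51-37=89
Step 4: prey: 0+0-0=0; pred: 89+0-44=45
Step 5: prey: 0+0-0=0; pred: 45+0-22=23

Answer: 0 23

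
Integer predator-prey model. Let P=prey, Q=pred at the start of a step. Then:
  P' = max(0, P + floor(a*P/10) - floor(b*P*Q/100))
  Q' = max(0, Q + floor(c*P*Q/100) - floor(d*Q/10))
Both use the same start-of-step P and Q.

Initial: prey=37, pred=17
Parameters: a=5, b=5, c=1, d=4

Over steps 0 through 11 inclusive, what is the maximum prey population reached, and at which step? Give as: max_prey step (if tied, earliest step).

Step 1: prey: 37+18-31=24; pred: 17+6-6=17
Step 2: prey: 24+12-20=16; pred: 17+4-6=15
Step 3: prey: 16+8-12=12; pred: 15+2-6=11
Step 4: prey: 12+6-6=12; pred: 11+1-4=8
Step 5: prey: 12+6-4=14; pred: 8+0-3=5
Step 6: prey: 14+7-3=18; pred: 5+0-2=3
Step 7: prey: 18+9-2=25; pred: 3+0-1=2
Step 8: prey: 25+12-2=35; pred: 2+0-0=2
Step 9: prey: 35+17-3=49; pred: 2+0-0=2
Step 10: prey: 49+24-4=69; pred: 2+0-0=2
Step 11: prey: 69+34-6=97; pred: 2+1-0=3
Max prey = 97 at step 11

Answer: 97 11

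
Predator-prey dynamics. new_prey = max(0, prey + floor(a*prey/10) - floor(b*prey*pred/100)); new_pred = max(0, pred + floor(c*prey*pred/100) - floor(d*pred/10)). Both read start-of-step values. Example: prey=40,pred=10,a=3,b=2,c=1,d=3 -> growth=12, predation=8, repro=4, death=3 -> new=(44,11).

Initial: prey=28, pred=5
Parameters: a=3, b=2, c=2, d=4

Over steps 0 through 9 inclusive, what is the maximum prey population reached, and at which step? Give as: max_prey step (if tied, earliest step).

Step 1: prey: 28+8-2=34; pred: 5+2-2=5
Step 2: prey: 34+10-3=41; pred: 5+3-2=6
Step 3: prey: 41+12-4=49; pred: 6+4-2=8
Step 4: prey: 49+14-7=56; pred: 8+7-3=12
Step 5: prey: 56+16-13=59; pred: 12+13-4=21
Step 6: prey: 59+17-24=52; pred: 21+24-8=37
Step 7: prey: 52+15-38=29; pred: 37+38-14=61
Step 8: prey: 29+8-35=2; pred: 61+35-24=72
Step 9: prey: 2+0-2=0; pred: 72+2-28=46
Max prey = 59 at step 5

Answer: 59 5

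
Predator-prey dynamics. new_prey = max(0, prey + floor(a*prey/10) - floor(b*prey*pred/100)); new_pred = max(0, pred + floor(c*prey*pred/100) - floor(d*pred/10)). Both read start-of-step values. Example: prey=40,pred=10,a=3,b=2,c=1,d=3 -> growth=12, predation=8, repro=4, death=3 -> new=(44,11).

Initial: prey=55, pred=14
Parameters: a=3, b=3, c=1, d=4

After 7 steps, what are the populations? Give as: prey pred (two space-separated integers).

Step 1: prey: 55+16-23=48; pred: 14+7-5=16
Step 2: prey: 48+14-23=39; pred: 16+7-6=17
Step 3: prey: 39+11-19=31; pred: 17+6-6=17
Step 4: prey: 31+9-15=25; pred: 17+5-6=16
Step 5: prey: 25+7-12=20; pred: 16+4-6=14
Step 6: prey: 20+6-8=18; pred: 14+2-5=11
Step 7: prey: 18+5-5=18; pred: 11+1-4=8

Answer: 18 8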